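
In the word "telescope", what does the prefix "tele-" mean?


Prefix: tele-
Example: telescope (tele- + scope)
Meaning = distant


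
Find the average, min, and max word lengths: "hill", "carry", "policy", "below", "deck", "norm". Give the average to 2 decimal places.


Lengths: "hill"=4, "carry"=5, "policy"=6, "below"=5, "deck"=4, "norm"=4
Sum = 28, Count = 6
Average = 28/6 = 4.67
= avg=4.67, min=4, max=6


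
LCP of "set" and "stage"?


Word 1: "set"
Word 2: "stage"
Comparing from start:
  Pos 0: 's' == 's'
  Pos 1: 'e' != 't' (stop)
LCP = "s" (length 1)


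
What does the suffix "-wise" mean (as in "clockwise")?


Suffix: -wise
Example: clockwise (clock + -wise)
Meaning = in the manner of


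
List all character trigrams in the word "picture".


Word: "picture" (length 7)
Number of trigrams = 7 - 3 + 1 = 5
  Position 0: "pic"
  Position 1: "ict"
  Position 2: "ctu"
  Position 3: "tur"
  Position 4: "ure"
Trigrams = "pic", "ict", "ctu", "tur", "ure"


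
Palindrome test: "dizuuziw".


Word: "dizuuziw"
Reversed: "wizuuzid"
Forward == Backward? dizuuziw != wizuuzid
Palindrome = No


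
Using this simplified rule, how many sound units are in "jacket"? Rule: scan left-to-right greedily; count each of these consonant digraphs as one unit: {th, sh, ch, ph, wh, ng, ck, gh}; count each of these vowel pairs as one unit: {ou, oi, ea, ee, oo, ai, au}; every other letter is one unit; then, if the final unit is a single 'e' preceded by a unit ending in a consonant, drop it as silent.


Word: "jacket" (6 letters)
Left-to-right scan:
  1. 'j' (letter)
  2. 'a' (letter)
  3. 'ck' (digraph)
  4. 'e' (letter)
  5. 't' (letter)
Units from scan: 5
Sound units = 5 units


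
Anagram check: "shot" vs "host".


Word 1: "shot" → sorted: host
Word 2: "host" → sorted: host
Same letters? host == host
Anagram = Yes


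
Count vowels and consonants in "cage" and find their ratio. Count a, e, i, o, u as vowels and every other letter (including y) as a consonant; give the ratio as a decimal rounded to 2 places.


Word: "cage"
Vowels (a,e,i,o,u): 2
Consonants: 2
Ratio = 2/2
= 1.00


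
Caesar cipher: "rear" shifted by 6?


Word: "rear"
Shift: 6
Each letter → (letter + shift) mod 26:
  'r' (17) + 6 = 23 → 'x'
  'e' (4) + 6 = 10 → 'k'
  'a' (0) + 6 = 6 → 'g'
  'r' (17) + 6 = 23 → 'x'
Result = "xkgx"


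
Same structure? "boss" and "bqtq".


Pattern of "boss": [0, 1, 2, 2]
Pattern of "bqtq": [0, 1, 2, 1]
Patterns do not match
Same pattern = No


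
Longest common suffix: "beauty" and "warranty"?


Word 1: "beauty"
Word 2: "warranty"
Comparing from end:
  Pos -1: 'y' == 'y'
  Pos -2: 't' == 't'
  Pos -3: 'u' != 'n' (stop)
LCS = "ty" (length 2)


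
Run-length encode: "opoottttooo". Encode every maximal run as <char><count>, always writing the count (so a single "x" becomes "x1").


String: "opoottttooo"
Scanning for consecutive runs:
  'o' x 1
  'p' x 1
  'o' x 2
  't' x 4
  'o' x 3
RLE = "o1p1o2t4o3"


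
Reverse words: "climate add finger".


Original: "climate add finger"
Words (1..n): climate | add | finger
Reversed (n..1): finger | add | climate
Result = "finger add climate"


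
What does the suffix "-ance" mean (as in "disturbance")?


Suffix: -ance
Example: disturbance = disturb + -ance
Meaning = state of


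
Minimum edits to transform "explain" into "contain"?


Word 1: "explain" (length 7)
Word 2: "contain" (length 7)
One optimal edit sequence (insert/delete/substitute each cost 1):
  1. substitute 'e' -> 'c'  (+1)
  2. substitute 'x' -> 'o'  (+1)
  3. substitute 'p' -> 'n'  (+1)
  4. substitute 'l' -> 't'  (+1)
  5. keep 'a'
  6. keep 'i'
  7. keep 'n'
Total edit operations: 4
Edit distance = 4


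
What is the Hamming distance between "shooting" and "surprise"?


Comparing character by character (same length = 8):
  Pos 0: 's' vs 's' =
  Pos 1: 'h' vs 'u' !=
  Pos 2: 'o' vs 'r' !=
  Pos 3: 'o' vs 'p' !=
  Pos 4: 't' vs 'r' !=
  Pos 5: 'i' vs 'i' =
  Pos 6: 'n' vs 's' !=
  Pos 7: 'g' vs 'e' !=
Hamming distance = 6


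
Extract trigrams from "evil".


Word: "evil" (length 4)
Number of trigrams = 4 - 3 + 1 = 2
  Position 0: "evi"
  Position 1: "vil"
Trigrams = "evi", "vil"


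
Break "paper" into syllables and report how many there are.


Word: "paper"
Syllable breakdown: pa-per
Counting: 2 parts
= 2 syllables


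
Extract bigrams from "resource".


Word: "resource" (length 8)
Number of bigrams = 8 - 2 + 1 = 7
  Position 0: "re"
  Position 1: "es"
  Position 2: "so"
  Position 3: "ou"
  Position 4: "ur"
  Position 5: "rc"
  Position 6: "ce"
Bigrams = "re", "es", "so", "ou", "ur", "rc", "ce"


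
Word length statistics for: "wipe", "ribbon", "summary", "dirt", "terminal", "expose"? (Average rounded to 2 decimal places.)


Lengths: "wipe"=4, "ribbon"=6, "summary"=7, "dirt"=4, "terminal"=8, "expose"=6
Sum = 35, Count = 6
Average = 35/6 = 5.83
= avg=5.83, min=4, max=8


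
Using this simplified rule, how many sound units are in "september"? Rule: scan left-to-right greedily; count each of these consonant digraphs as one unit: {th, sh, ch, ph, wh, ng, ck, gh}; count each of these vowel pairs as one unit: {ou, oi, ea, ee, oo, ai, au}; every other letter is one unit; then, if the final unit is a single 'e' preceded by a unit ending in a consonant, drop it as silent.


Word: "september" (9 letters)
Left-to-right scan:
  [1] 's' (letter)
  [2] 'e' (letter)
  [3] 'p' (letter)
  [4] 't' (letter)
  [5] 'e' (letter)
  [6] 'm' (letter)
  [7] 'b' (letter)
  [8] 'e' (letter)
  [9] 'r' (letter)
Units from scan: 9
Sound units = 9 units


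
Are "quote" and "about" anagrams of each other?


Word 1: "quote" → sorted: eoqtu
Word 2: "about" → sorted: abotu
Same letters? eoqtu != abotu
Anagram = No


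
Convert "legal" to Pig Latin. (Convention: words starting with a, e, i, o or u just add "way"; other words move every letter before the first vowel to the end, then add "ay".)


Word: "legal"
Starts with consonant(s) → move to end, add 'ay'
Consonant cluster: "l"
Pig Latin = "egallay"


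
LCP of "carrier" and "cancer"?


Word 1: "carrier"
Word 2: "cancer"
Comparing from start:
  Pos 0: 'c' == 'c'
  Pos 1: 'a' == 'a'
  Pos 2: 'r' != 'n' (stop)
LCP = "ca" (length 2)


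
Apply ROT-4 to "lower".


Word: "lower"
Shift: 4
Each letter → (letter + shift) mod 26:
  'l' (11) + 4 = 15 → 'p'
  'o' (14) + 4 = 18 → 's'
  'w' (22) + 4 = 0 → 'a'
  'e' (4) + 4 = 8 → 'i'
  'r' (17) + 4 = 21 → 'v'
Result = "psaiv"


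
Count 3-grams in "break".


Word: "break" (length 5)
Number of 3-grams = length - 3 + 1 = 5 - 3 + 1
= 3


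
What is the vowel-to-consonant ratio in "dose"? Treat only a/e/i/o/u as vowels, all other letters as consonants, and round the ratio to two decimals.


Word: "dose"
Vowels (a,e,i,o,u): 2
Consonants: 2
Ratio = 2/2
= 1.00


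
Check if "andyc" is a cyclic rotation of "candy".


Word: "candy", Candidate: "andyc"
Method: check if candidate is substring of word+word
"candycandy" contains "andyc"? Yes
Is rotation = Yes


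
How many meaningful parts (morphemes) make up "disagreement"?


Word: "disagreement"
Morphemes: dis- + agree + -ment
Each morpheme carries meaning
= 3 morphemes


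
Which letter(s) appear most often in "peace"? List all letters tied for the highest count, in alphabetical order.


Word: "peace"
Letter counts:
  'a': 1
  'c': 1
  'e': 2
  'p': 1
Maximum count = 2
Most frequent = 'e' (2 times each)


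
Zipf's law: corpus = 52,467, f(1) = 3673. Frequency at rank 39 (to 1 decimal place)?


Zipf's law: f(r) = f(1) / r
f(1) = 3673
f(39) = 3673 / 39
= 94.2 occurrences


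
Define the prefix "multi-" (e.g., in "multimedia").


Prefix: multi-
Example: multimedia = multi- + media
Meaning = many


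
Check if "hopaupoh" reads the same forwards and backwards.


Word: "hopaupoh"
Reversed: "hopuapoh"
Forward == Backward? hopaupoh != hopuapoh
Palindrome = No


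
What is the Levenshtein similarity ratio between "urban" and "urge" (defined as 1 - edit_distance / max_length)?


Word 1: "urban" (length 5)
Word 2: "urge" (length 4)
One optimal edit sequence:
  1. keep 'u'
  2. keep 'r'
  3. delete 'b'  (+1)
  4. substitute 'a' -> 'g'  (+1)
  5. substitute 'n' -> 'e'  (+1)
Edit distance = 3
Max length = max(5, 4) = 5
Similarity = 1 - 3/5
= 0.4000


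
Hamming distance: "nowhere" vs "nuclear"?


Comparing character by character (same length = 7):
  Pos 0: 'n' vs 'n' =
  Pos 1: 'o' vs 'u' !=
  Pos 2: 'w' vs 'c' !=
  Pos 3: 'h' vs 'l' !=
  Pos 4: 'e' vs 'e' =
  Pos 5: 'r' vs 'a' !=
  Pos 6: 'e' vs 'r' !=
Hamming distance = 5


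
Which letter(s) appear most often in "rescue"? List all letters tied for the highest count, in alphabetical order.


Word: "rescue"
Letter counts:
  'c': 1
  'e': 2
  'r': 1
  's': 1
  'u': 1
Maximum count = 2
Most frequent = 'e' (2 times each)


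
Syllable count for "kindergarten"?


Word: "kindergarten"
Syllable breakdown: kin-der-gar-ten
Counting: 4 parts
= 4 syllables


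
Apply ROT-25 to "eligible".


Word: "eligible"
Shift: 25
Each letter → (letter + shift) mod 26:
  'e' (4) + 25 = 3 → 'd'
  'l' (11) + 25 = 10 → 'k'
  'i' (8) + 25 = 7 → 'h'
  'g' (6) + 25 = 5 → 'f'
  'i' (8) + 25 = 7 → 'h'
  'b' (1) + 25 = 0 → 'a'
  'l' (11) + 25 = 10 → 'k'
  'e' (4) + 25 = 3 → 'd'
Result = "dkhfhakd"


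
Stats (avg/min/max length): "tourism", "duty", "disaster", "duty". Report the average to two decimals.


Lengths: "tourism"=7, "duty"=4, "disaster"=8, "duty"=4
Sum = 23, Count = 4
Average = 23/4 = 5.75
= avg=5.75, min=4, max=8


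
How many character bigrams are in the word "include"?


Word: "include" (length 7)
Number of 2-grams = length - 2 + 1 = 7 - 2 + 1
= 6


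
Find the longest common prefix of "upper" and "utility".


Word 1: "upper"
Word 2: "utility"
Comparing from start:
  Pos 0: 'u' == 'u'
  Pos 1: 'p' != 't' (stop)
LCP = "u" (length 1)


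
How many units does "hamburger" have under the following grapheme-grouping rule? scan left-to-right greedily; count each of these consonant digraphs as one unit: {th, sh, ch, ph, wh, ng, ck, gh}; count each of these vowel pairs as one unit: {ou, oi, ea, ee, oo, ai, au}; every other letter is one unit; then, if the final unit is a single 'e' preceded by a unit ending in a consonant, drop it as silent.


Word: "hamburger" (9 letters)
Left-to-right scan:
  1. 'h' (letter)
  2. 'a' (letter)
  3. 'm' (letter)
  4. 'b' (letter)
  5. 'u' (letter)
  6. 'r' (letter)
  7. 'g' (letter)
  8. 'e' (letter)
  9. 'r' (letter)
Units from scan: 9
Sound units = 9 units


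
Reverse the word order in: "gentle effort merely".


Original: "gentle effort merely"
Words (1..n): gentle | effort | merely
Reversed (n..1): merely | effort | gentle
Result = "merely effort gentle"


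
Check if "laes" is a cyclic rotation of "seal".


Word: "seal", Candidate: "laes"
Method: check if candidate is substring of word+word
"sealseal" contains "laes"? No
Is rotation = No


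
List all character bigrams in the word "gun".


Word: "gun" (length 3)
Number of bigrams = 3 - 2 + 1 = 2
  Position 0: "gu"
  Position 1: "un"
Bigrams = "gu", "un"


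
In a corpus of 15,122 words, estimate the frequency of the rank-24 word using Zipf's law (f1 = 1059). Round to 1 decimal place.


Zipf's law: f(r) = f(1) / r
f(1) = 1059
f(24) = 1059 / 24
= 44.1 occurrences


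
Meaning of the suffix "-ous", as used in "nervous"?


Suffix: -ous
Example: nervous (nerve + -ous, with a spelling change)
Meaning = having quality of


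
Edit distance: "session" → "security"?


Word 1: "session" (length 7)
Word 2: "security" (length 8)
One optimal edit sequence (insert/delete/substitute each cost 1):
  1. keep 's'
  2. keep 'e'
  3. insert 'c'  (+1)
  4. substitute 's' -> 'u'  (+1)
  5. substitute 's' -> 'r'  (+1)
  6. keep 'i'
  7. substitute 'o' -> 't'  (+1)
  8. substitute 'n' -> 'y'  (+1)
Total edit operations: 5
Edit distance = 5


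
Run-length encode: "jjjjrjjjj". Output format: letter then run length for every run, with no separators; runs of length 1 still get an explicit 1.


String: "jjjjrjjjj"
Scanning for consecutive runs:
  'j' x 4
  'r' x 1
  'j' x 4
RLE = "j4r1j4"


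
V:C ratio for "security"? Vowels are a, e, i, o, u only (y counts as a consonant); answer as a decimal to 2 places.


Word: "security"
Vowels (a,e,i,o,u): 3
Consonants: 5
Ratio = 3/5
= 0.60


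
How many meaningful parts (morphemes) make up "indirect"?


Word: "indirect"
Morphemes: in- | direct
Each morpheme carries meaning
= 2 morphemes


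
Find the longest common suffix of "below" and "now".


Word 1: "below"
Word 2: "now"
Comparing from end:
  Pos -1: 'w' == 'w'
  Pos -2: 'o' == 'o'
  Pos -3: 'l' != 'n' (stop)
LCS = "ow" (length 2)


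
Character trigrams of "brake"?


Word: "brake" (length 5)
Number of trigrams = 5 - 3 + 1 = 3
  Position 0: "bra"
  Position 1: "rak"
  Position 2: "ake"
Trigrams = "bra", "rak", "ake"


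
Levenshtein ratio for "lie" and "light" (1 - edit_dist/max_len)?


Word 1: "lie" (length 3)
Word 2: "light" (length 5)
One optimal edit sequence:
  1. keep 'l'
  2. keep 'i'
  3. insert 'g'  (+1)
  4. insert 'h'  (+1)
  5. substitute 'e' -> 't'  (+1)
Edit distance = 3
Max length = max(3, 5) = 5
Similarity = 1 - 3/5
= 0.4000


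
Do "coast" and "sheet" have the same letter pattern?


Pattern of "coast": [0, 1, 2, 3, 4]
Pattern of "sheet": [0, 1, 2, 2, 3]
Patterns do not match
Same pattern = No


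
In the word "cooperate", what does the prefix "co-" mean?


Prefix: co-
Example: cooperate = co- + operate
Meaning = together


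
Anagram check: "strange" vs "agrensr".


Word 1: "strange" → sorted: aegnrst
Word 2: "agrensr" → sorted: aegnrrs
Same letters? aegnrst != aegnrrs
Anagram = No


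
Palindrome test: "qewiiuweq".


Word: "qewiiuweq"
Reversed: "qewuiiweq"
Forward == Backward? qewiiuweq != qewuiiweq
Palindrome = No


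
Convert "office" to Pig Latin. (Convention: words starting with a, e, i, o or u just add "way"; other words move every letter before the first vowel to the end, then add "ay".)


Word: "office"
Starts with vowel → add 'way'
Pig Latin = "officeway"


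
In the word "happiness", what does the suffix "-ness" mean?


Suffix: -ness
Example: happiness (happy + -ness, with a spelling change)
Meaning = state of being


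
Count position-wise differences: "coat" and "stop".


Comparing character by character (same length = 4):
  Pos 0: 'c' vs 's' !=
  Pos 1: 'o' vs 't' !=
  Pos 2: 'a' vs 'o' !=
  Pos 3: 't' vs 'p' !=
Hamming distance = 4


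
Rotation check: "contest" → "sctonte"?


Word: "contest", Candidate: "sctonte"
Method: check if candidate is substring of word+word
"contestcontest" contains "sctonte"? No
Is rotation = No


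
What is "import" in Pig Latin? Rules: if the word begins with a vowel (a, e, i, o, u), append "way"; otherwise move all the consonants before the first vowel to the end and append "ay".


Word: "import"
Starts with vowel → add 'way'
Pig Latin = "importway"


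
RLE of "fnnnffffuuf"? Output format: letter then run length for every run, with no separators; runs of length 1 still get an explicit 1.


String: "fnnnffffuuf"
Scanning for consecutive runs:
  'f' x 1
  'n' x 3
  'f' x 4
  'u' x 2
  'f' x 1
RLE = "f1n3f4u2f1"


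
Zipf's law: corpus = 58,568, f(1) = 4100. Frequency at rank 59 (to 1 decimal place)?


Zipf's law: f(r) = f(1) / r
f(1) = 4100
f(59) = 4100 / 59
= 69.5 occurrences


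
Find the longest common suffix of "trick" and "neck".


Word 1: "trick"
Word 2: "neck"
Comparing from end:
  Pos -1: 'k' == 'k'
  Pos -2: 'c' == 'c'
  Pos -3: 'i' != 'e' (stop)
LCS = "ck" (length 2)


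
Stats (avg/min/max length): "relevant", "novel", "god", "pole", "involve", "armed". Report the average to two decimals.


Lengths: "relevant"=8, "novel"=5, "god"=3, "pole"=4, "involve"=7, "armed"=5
Sum = 32, Count = 6
Average = 32/6 = 5.33
= avg=5.33, min=3, max=8


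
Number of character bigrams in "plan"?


Word: "plan" (length 4)
Number of 2-grams = length - 2 + 1 = 4 - 2 + 1
= 3


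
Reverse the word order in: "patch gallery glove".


Original: "patch gallery glove"
Words (1..n): patch | gallery | glove
Reversed (n..1): glove | gallery | patch
Result = "glove gallery patch"


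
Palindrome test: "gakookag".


Word: "gakookag"
Reversed: "gakookag"
Forward == Backward? gakookag == gakookag
Palindrome = Yes


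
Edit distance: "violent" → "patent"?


Word 1: "violent" (length 7)
Word 2: "patent" (length 6)
One optimal edit sequence (insert/delete/substitute each cost 1):
  1. delete 'v'  (+1)
  2. substitute 'i' -> 'p'  (+1)
  3. substitute 'o' -> 'a'  (+1)
  4. substitute 'l' -> 't'  (+1)
  5. keep 'e'
  6. keep 'n'
  7. keep 't'
Total edit operations: 4
Edit distance = 4


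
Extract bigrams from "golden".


Word: "golden" (length 6)
Number of bigrams = 6 - 2 + 1 = 5
  Position 0: "go"
  Position 1: "ol"
  Position 2: "ld"
  Position 3: "de"
  Position 4: "en"
Bigrams = "go", "ol", "ld", "de", "en"


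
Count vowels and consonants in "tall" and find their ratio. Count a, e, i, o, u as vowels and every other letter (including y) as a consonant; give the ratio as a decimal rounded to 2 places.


Word: "tall"
Vowels (a,e,i,o,u): 1
Consonants: 3
Ratio = 1/3
= 0.33


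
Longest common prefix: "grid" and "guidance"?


Word 1: "grid"
Word 2: "guidance"
Comparing from start:
  Pos 0: 'g' == 'g'
  Pos 1: 'r' != 'u' (stop)
LCP = "g" (length 1)


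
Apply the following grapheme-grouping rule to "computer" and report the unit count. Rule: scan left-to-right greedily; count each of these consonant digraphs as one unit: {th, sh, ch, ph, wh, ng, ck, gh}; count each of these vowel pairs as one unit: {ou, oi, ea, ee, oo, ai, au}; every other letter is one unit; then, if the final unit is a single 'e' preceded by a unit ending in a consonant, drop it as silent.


Word: "computer" (8 letters)
Left-to-right scan:
  1. 'c' (letter)
  2. 'o' (letter)
  3. 'm' (letter)
  4. 'p' (letter)
  5. 'u' (letter)
  6. 't' (letter)
  7. 'e' (letter)
  8. 'r' (letter)
Units from scan: 8
Sound units = 8 units


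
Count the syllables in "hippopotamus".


Word: "hippopotamus"
Syllable breakdown: hip / po / pot / a / mus
Counting: 5 parts
= 5 syllables


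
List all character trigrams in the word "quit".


Word: "quit" (length 4)
Number of trigrams = 4 - 3 + 1 = 2
  Position 0: "qui"
  Position 1: "uit"
Trigrams = "qui", "uit"


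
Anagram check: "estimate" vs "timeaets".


Word 1: "estimate" → sorted: aeeimstt
Word 2: "timeaets" → sorted: aeeimstt
Same letters? aeeimstt == aeeimstt
Anagram = Yes


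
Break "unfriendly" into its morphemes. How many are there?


Word: "unfriendly"
Morphemes: un- | friend | -ly
Each morpheme carries meaning
= 3 morphemes


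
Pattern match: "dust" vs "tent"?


Pattern of "dust": [0, 1, 2, 3]
Pattern of "tent": [0, 1, 2, 0]
Patterns do not match
Same pattern = No


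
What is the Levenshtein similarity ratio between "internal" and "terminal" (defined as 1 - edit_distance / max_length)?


Word 1: "internal" (length 8)
Word 2: "terminal" (length 8)
One optimal edit sequence:
  1. delete 'i'  (+1)
  2. delete 'n'  (+1)
  3. keep 't'
  4. keep 'e'
  5. keep 'r'
  6. insert 'm'  (+1)
  7. insert 'i'  (+1)
  8. keep 'n'
  9. keep 'a'
  10. keep 'l'
Edit distance = 4
Max length = max(8, 8) = 8
Similarity = 1 - 4/8
= 0.5000


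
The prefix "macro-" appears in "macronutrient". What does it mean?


Prefix: macro-
Example: macronutrient = macro- + nutrient
Meaning = large


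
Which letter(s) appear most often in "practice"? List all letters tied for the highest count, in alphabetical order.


Word: "practice"
Letter counts:
  'a': 1
  'c': 2
  'e': 1
  'i': 1
  'p': 1
  'r': 1
  't': 1
Maximum count = 2
Most frequent = 'c' (2 times each)


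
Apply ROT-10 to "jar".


Word: "jar"
Shift: 10
Each letter → (letter + shift) mod 26:
  'j' (9) + 10 = 19 → 't'
  'a' (0) + 10 = 10 → 'k'
  'r' (17) + 10 = 1 → 'b'
Result = "tkb"


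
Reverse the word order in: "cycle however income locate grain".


Original: "cycle however income locate grain"
Words (1..n): cycle | however | income | locate | grain
Reversed (n..1): grain | locate | income | however | cycle
Result = "grain locate income however cycle"


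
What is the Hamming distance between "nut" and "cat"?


Comparing character by character (same length = 3):
  Pos 0: 'n' vs 'c' !=
  Pos 1: 'u' vs 'a' !=
  Pos 2: 't' vs 't' =
Hamming distance = 2


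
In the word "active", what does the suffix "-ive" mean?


Suffix: -ive
Example: active (act + -ive)
Meaning = tending to


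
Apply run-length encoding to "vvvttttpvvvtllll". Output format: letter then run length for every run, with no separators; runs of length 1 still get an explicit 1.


String: "vvvttttpvvvtllll"
Scanning for consecutive runs:
  'v' x 3
  't' x 4
  'p' x 1
  'v' x 3
  't' x 1
  'l' x 4
RLE = "v3t4p1v3t1l4"


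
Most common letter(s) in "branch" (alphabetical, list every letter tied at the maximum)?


Word: "branch"
Letter counts:
  'a': 1
  'b': 1
  'c': 1
  'h': 1
  'n': 1
  'r': 1
Maximum count = 1
Most frequent = 'a', 'b', 'c', 'h', 'n', 'r' (1 time each)


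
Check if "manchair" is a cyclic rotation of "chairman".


Word: "chairman", Candidate: "manchair"
Method: check if candidate is substring of word+word
"chairmanchairman" contains "manchair"? Yes
Is rotation = Yes


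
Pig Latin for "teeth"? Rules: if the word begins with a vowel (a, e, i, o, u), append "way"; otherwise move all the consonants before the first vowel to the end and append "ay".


Word: "teeth"
Starts with consonant(s) → move to end, add 'ay'
Consonant cluster: "t"
Pig Latin = "eethtay"


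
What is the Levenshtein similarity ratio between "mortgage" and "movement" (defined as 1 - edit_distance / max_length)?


Word 1: "mortgage" (length 8)
Word 2: "movement" (length 8)
One optimal edit sequence:
  1. keep 'm'
  2. keep 'o'
  3. substitute 'r' -> 'v'  (+1)
  4. substitute 't' -> 'e'  (+1)
  5. substitute 'g' -> 'm'  (+1)
  6. substitute 'a' -> 'e'  (+1)
  7. substitute 'g' -> 'n'  (+1)
  8. substitute 'e' -> 't'  (+1)
Edit distance = 6
Max length = max(8, 8) = 8
Similarity = 1 - 6/8
= 0.2500


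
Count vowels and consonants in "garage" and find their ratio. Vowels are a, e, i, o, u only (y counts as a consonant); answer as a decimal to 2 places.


Word: "garage"
Vowels (a,e,i,o,u): 3
Consonants: 3
Ratio = 3/3
= 1.00


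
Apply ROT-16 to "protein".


Word: "protein"
Shift: 16
Each letter → (letter + shift) mod 26:
  'p' (15) + 16 = 5 → 'f'
  'r' (17) + 16 = 7 → 'h'
  'o' (14) + 16 = 4 → 'e'
  't' (19) + 16 = 9 → 'j'
  'e' (4) + 16 = 20 → 'u'
  'i' (8) + 16 = 24 → 'y'
  'n' (13) + 16 = 3 → 'd'
Result = "fhejuyd"


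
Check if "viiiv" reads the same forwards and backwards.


Word: "viiiv"
Reversed: "viiiv"
Forward == Backward? viiiv == viiiv
Palindrome = Yes


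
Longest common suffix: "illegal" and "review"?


Word 1: "illegal"
Word 2: "review"
Comparing from end:
  Pos -1: 'l' != 'w' (stop)
LCS = "" (length 0)


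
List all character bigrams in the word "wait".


Word: "wait" (length 4)
Number of bigrams = 4 - 2 + 1 = 3
  Position 0: "wa"
  Position 1: "ai"
  Position 2: "it"
Bigrams = "wa", "ai", "it"


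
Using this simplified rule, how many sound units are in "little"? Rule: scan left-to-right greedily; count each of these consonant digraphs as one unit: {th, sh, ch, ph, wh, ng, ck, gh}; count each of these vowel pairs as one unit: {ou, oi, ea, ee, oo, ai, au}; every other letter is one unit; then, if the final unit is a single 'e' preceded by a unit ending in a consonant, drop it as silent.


Word: "little" (6 letters)
Left-to-right scan:
  [1] 'l' (letter)
  [2] 'i' (letter)
  [3] 't' (letter)
  [4] 't' (letter)
  [5] 'l' (letter)
  [6] 'e' (letter)
Units from scan: 6
Final unit is 'e' after a consonant -> drop as silent (-1)
Sound units = 5 units


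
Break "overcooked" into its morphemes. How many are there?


Word: "overcooked"
Morphemes: over- + cook + -ed
Each morpheme carries meaning
= 3 morphemes


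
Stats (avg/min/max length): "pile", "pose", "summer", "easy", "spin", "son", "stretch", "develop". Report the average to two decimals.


Lengths: "pile"=4, "pose"=4, "summer"=6, "easy"=4, "spin"=4, "son"=3, "stretch"=7, "develop"=7
Sum = 39, Count = 8
Average = 39/8 = 4.88
= avg=4.88, min=3, max=7


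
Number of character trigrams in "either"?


Word: "either" (length 6)
Number of 3-grams = length - 3 + 1 = 6 - 3 + 1
= 4


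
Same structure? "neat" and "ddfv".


Pattern of "neat": [0, 1, 2, 3]
Pattern of "ddfv": [0, 0, 1, 2]
Patterns do not match
Same pattern = No


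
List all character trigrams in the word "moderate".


Word: "moderate" (length 8)
Number of trigrams = 8 - 3 + 1 = 6
  Position 0: "mod"
  Position 1: "ode"
  Position 2: "der"
  Position 3: "era"
  Position 4: "rat"
  Position 5: "ate"
Trigrams = "mod", "ode", "der", "era", "rat", "ate"


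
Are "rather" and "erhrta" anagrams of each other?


Word 1: "rather" → sorted: aehrrt
Word 2: "erhrta" → sorted: aehrrt
Same letters? aehrrt == aehrrt
Anagram = Yes


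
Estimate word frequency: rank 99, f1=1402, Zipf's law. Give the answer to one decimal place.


Zipf's law: f(r) = f(1) / r
f(1) = 1402
f(99) = 1402 / 99
= 14.2 occurrences


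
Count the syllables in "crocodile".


Word: "crocodile"
Syllable breakdown: croc / o / dile
Counting: 3 parts
= 3 syllables


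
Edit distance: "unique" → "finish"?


Word 1: "unique" (length 6)
Word 2: "finish" (length 6)
One optimal edit sequence (insert/delete/substitute each cost 1):
  1. insert 'f'  (+1)
  2. substitute 'u' -> 'i'  (+1)
  3. keep 'n'
  4. keep 'i'
  5. delete 'q'  (+1)
  6. substitute 'u' -> 's'  (+1)
  7. substitute 'e' -> 'h'  (+1)
Total edit operations: 5
Edit distance = 5


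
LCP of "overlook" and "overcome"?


Word 1: "overlook"
Word 2: "overcome"
Comparing from start:
  Pos 0: 'o' == 'o'
  Pos 1: 'v' == 'v'
  Pos 2: 'e' == 'e'
  Pos 3: 'r' == 'r'
  Pos 4: 'l' != 'c' (stop)
LCP = "over" (length 4)


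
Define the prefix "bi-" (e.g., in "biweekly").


Prefix: bi-
As in: biweekly -> bi- + weekly
Meaning = two


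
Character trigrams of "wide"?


Word: "wide" (length 4)
Number of trigrams = 4 - 3 + 1 = 2
  Position 0: "wid"
  Position 1: "ide"
Trigrams = "wid", "ide"


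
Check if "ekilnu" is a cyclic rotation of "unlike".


Word: "unlike", Candidate: "ekilnu"
Method: check if candidate is substring of word+word
"unlikeunlike" contains "ekilnu"? No
Is rotation = No


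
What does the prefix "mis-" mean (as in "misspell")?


Prefix: mis-
As in: misspell -> mis- + spell
Meaning = wrongly


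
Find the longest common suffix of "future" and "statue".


Word 1: "future"
Word 2: "statue"
Comparing from end:
  Pos -1: 'e' == 'e'
  Pos -2: 'r' != 'u' (stop)
LCS = "e" (length 1)


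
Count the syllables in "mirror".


Word: "mirror"
Syllable breakdown: mir / ror
Counting: 2 parts
= 2 syllables


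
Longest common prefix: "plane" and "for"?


Word 1: "plane"
Word 2: "for"
Comparing from start:
  Pos 0: 'p' != 'f' (stop)
LCP = "" (length 0)


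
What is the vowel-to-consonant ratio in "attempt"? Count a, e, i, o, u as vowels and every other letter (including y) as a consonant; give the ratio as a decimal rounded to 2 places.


Word: "attempt"
Vowels (a,e,i,o,u): 2
Consonants: 5
Ratio = 2/5
= 0.40


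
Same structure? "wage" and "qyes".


Pattern of "wage": [0, 1, 2, 3]
Pattern of "qyes": [0, 1, 2, 3]
Patterns match
Same pattern = Yes


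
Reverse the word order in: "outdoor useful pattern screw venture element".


Original: "outdoor useful pattern screw venture element"
Words (1..n): outdoor | useful | pattern | screw | venture | element
Reversed (n..1): element | venture | screw | pattern | useful | outdoor
Result = "element venture screw pattern useful outdoor"


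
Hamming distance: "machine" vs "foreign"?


Comparing character by character (same length = 7):
  Pos 0: 'm' vs 'f' !=
  Pos 1: 'a' vs 'o' !=
  Pos 2: 'c' vs 'r' !=
  Pos 3: 'h' vs 'e' !=
  Pos 4: 'i' vs 'i' =
  Pos 5: 'n' vs 'g' !=
  Pos 6: 'e' vs 'n' !=
Hamming distance = 6


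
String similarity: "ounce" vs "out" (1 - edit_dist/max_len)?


Word 1: "ounce" (length 5)
Word 2: "out" (length 3)
One optimal edit sequence:
  1. keep 'o'
  2. keep 'u'
  3. delete 'n'  (+1)
  4. delete 'c'  (+1)
  5. substitute 'e' -> 't'  (+1)
Edit distance = 3
Max length = max(5, 3) = 5
Similarity = 1 - 3/5
= 0.4000


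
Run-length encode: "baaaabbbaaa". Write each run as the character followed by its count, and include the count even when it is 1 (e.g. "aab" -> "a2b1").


String: "baaaabbbaaa"
Scanning for consecutive runs:
  'b' x 1
  'a' x 4
  'b' x 3
  'a' x 3
RLE = "b1a4b3a3"


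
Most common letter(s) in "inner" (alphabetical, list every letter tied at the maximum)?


Word: "inner"
Letter counts:
  'e': 1
  'i': 1
  'n': 2
  'r': 1
Maximum count = 2
Most frequent = 'n' (2 times each)


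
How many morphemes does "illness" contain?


Word: "illness"
Morphemes: ill | -ness
Each morpheme carries meaning
= 2 morphemes


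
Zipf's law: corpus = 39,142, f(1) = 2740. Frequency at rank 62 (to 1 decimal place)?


Zipf's law: f(r) = f(1) / r
f(1) = 2740
f(62) = 2740 / 62
= 44.2 occurrences


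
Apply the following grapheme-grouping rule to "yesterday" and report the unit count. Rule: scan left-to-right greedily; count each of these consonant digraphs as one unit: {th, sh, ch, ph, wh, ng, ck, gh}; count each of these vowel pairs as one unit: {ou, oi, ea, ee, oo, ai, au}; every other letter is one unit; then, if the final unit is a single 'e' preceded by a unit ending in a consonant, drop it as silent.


Word: "yesterday" (9 letters)
Left-to-right scan:
  [1] 'y' (letter)
  [2] 'e' (letter)
  [3] 's' (letter)
  [4] 't' (letter)
  [5] 'e' (letter)
  [6] 'r' (letter)
  [7] 'd' (letter)
  [8] 'a' (letter)
  [9] 'y' (letter)
Units from scan: 9
Sound units = 9 units


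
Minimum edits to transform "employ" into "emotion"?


Word 1: "employ" (length 6)
Word 2: "emotion" (length 7)
One optimal edit sequence (insert/delete/substitute each cost 1):
  1. keep 'e'
  2. keep 'm'
  3. insert 'o'  (+1)
  4. substitute 'p' -> 't'  (+1)
  5. substitute 'l' -> 'i'  (+1)
  6. keep 'o'
  7. substitute 'y' -> 'n'  (+1)
Total edit operations: 4
Edit distance = 4


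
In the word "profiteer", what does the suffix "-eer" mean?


Suffix: -eer
Example: profiteer = profit + -eer
Meaning = one who is concerned with


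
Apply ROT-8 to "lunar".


Word: "lunar"
Shift: 8
Each letter → (letter + shift) mod 26:
  'l' (11) + 8 = 19 → 't'
  'u' (20) + 8 = 2 → 'c'
  'n' (13) + 8 = 21 → 'v'
  'a' (0) + 8 = 8 → 'i'
  'r' (17) + 8 = 25 → 'z'
Result = "tcviz"


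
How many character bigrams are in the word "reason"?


Word: "reason" (length 6)
Number of 2-grams = length - 2 + 1 = 6 - 2 + 1
= 5


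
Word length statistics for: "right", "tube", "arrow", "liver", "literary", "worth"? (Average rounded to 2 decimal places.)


Lengths: "right"=5, "tube"=4, "arrow"=5, "liver"=5, "literary"=8, "worth"=5
Sum = 32, Count = 6
Average = 32/6 = 5.33
= avg=5.33, min=4, max=8


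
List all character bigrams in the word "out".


Word: "out" (length 3)
Number of bigrams = 3 - 2 + 1 = 2
  Position 0: "ou"
  Position 1: "ut"
Bigrams = "ou", "ut"


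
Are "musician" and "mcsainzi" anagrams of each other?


Word 1: "musician" → sorted: aciimnsu
Word 2: "mcsainzi" → sorted: aciimnsz
Same letters? aciimnsu != aciimnsz
Anagram = No


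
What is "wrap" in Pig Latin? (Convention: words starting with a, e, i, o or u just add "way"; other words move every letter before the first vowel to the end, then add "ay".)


Word: "wrap"
Starts with consonant(s) → move to end, add 'ay'
Consonant cluster: "wr"
Pig Latin = "apwray"


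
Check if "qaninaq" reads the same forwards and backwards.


Word: "qaninaq"
Reversed: "qaninaq"
Forward == Backward? qaninaq == qaninaq
Palindrome = Yes


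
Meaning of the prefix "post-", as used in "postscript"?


Prefix: post-
Example: postscript = post- + script
Meaning = after


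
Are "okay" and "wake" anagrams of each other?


Word 1: "okay" → sorted: akoy
Word 2: "wake" → sorted: aekw
Same letters? akoy != aekw
Anagram = No


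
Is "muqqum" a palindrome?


Word: "muqqum"
Reversed: "muqqum"
Forward == Backward? muqqum == muqqum
Palindrome = Yes


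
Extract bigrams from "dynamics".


Word: "dynamics" (length 8)
Number of bigrams = 8 - 2 + 1 = 7
  Position 0: "dy"
  Position 1: "yn"
  Position 2: "na"
  Position 3: "am"
  Position 4: "mi"
  Position 5: "ic"
  Position 6: "cs"
Bigrams = "dy", "yn", "na", "am", "mi", "ic", "cs"


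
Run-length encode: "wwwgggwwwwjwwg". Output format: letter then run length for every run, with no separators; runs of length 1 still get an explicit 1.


String: "wwwgggwwwwjwwg"
Scanning for consecutive runs:
  'w' x 3
  'g' x 3
  'w' x 4
  'j' x 1
  'w' x 2
  'g' x 1
RLE = "w3g3w4j1w2g1"


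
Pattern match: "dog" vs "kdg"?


Pattern of "dog": [0, 1, 2]
Pattern of "kdg": [0, 1, 2]
Patterns match
Same pattern = Yes


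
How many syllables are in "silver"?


Word: "silver"
Syllable breakdown: sil · ver
Counting: 2 parts
= 2 syllables


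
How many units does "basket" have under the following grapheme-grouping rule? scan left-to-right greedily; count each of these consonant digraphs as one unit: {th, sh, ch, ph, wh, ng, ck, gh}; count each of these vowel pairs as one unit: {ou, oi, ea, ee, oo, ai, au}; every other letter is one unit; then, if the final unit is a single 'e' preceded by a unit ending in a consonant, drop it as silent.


Word: "basket" (6 letters)
Left-to-right scan:
  (1) 'b' (letter)
  (2) 'a' (letter)
  (3) 's' (letter)
  (4) 'k' (letter)
  (5) 'e' (letter)
  (6) 't' (letter)
Units from scan: 6
Sound units = 6 units


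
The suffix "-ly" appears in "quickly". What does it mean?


Suffix: -ly
Example: quickly (quick + -ly)
Meaning = in a manner


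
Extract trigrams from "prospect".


Word: "prospect" (length 8)
Number of trigrams = 8 - 3 + 1 = 6
  Position 0: "pro"
  Position 1: "ros"
  Position 2: "osp"
  Position 3: "spe"
  Position 4: "pec"
  Position 5: "ect"
Trigrams = "pro", "ros", "osp", "spe", "pec", "ect"


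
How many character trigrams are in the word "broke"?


Word: "broke" (length 5)
Number of 3-grams = length - 3 + 1 = 5 - 3 + 1
= 3


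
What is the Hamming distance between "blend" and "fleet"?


Comparing character by character (same length = 5):
  Pos 0: 'b' vs 'f' !=
  Pos 1: 'l' vs 'l' =
  Pos 2: 'e' vs 'e' =
  Pos 3: 'n' vs 'e' !=
  Pos 4: 'd' vs 't' !=
Hamming distance = 3


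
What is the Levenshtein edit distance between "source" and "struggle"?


Word 1: "source" (length 6)
Word 2: "struggle" (length 8)
One optimal edit sequence (insert/delete/substitute each cost 1):
  1. keep 's'
  2. insert 't'  (+1)
  3. substitute 'o' -> 'r'  (+1)
  4. keep 'u'
  5. insert 'g'  (+1)
  6. substitute 'r' -> 'g'  (+1)
  7. substitute 'c' -> 'l'  (+1)
  8. keep 'e'
Total edit operations: 5
Edit distance = 5


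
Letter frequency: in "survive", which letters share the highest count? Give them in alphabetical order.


Word: "survive"
Letter counts:
  'e': 1
  'i': 1
  'r': 1
  's': 1
  'u': 1
  'v': 2
Maximum count = 2
Most frequent = 'v' (2 times each)


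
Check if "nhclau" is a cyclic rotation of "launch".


Word: "launch", Candidate: "nhclau"
Method: check if candidate is substring of word+word
"launchlaunch" contains "nhclau"? No
Is rotation = No


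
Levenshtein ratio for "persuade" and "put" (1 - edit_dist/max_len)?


Word 1: "persuade" (length 8)
Word 2: "put" (length 3)
One optimal edit sequence:
  1. keep 'p'
  2. delete 'e'  (+1)
  3. delete 'r'  (+1)
  4. delete 's'  (+1)
  5. keep 'u'
  6. delete 'a'  (+1)
  7. delete 'd'  (+1)
  8. substitute 'e' -> 't'  (+1)
Edit distance = 6
Max length = max(8, 3) = 8
Similarity = 1 - 6/8
= 0.2500


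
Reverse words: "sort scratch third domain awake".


Original: "sort scratch third domain awake"
Words (1..n): sort | scratch | third | domain | awake
Reversed (n..1): awake | domain | third | scratch | sort
Result = "awake domain third scratch sort"


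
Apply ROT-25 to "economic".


Word: "economic"
Shift: 25
Each letter → (letter + shift) mod 26:
  'e' (4) + 25 = 3 → 'd'
  'c' (2) + 25 = 1 → 'b'
  'o' (14) + 25 = 13 → 'n'
  'n' (13) + 25 = 12 → 'm'
  'o' (14) + 25 = 13 → 'n'
  'm' (12) + 25 = 11 → 'l'
  'i' (8) + 25 = 7 → 'h'
  'c' (2) + 25 = 1 → 'b'
Result = "dbnmnlhb"


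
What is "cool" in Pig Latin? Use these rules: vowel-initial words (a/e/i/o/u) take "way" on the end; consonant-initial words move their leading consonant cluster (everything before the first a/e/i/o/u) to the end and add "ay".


Word: "cool"
Starts with consonant(s) → move to end, add 'ay'
Consonant cluster: "c"
Pig Latin = "oolcay"


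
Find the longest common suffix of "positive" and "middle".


Word 1: "positive"
Word 2: "middle"
Comparing from end:
  Pos -1: 'e' == 'e'
  Pos -2: 'v' != 'l' (stop)
LCS = "e" (length 1)


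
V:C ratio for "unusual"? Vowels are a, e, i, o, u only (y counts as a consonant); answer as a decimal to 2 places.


Word: "unusual"
Vowels (a,e,i,o,u): 4
Consonants: 3
Ratio = 4/3
= 1.33


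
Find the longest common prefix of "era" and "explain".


Word 1: "era"
Word 2: "explain"
Comparing from start:
  Pos 0: 'e' == 'e'
  Pos 1: 'r' != 'x' (stop)
LCP = "e" (length 1)


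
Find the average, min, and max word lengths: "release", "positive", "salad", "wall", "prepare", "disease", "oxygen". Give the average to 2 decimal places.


Lengths: "release"=7, "positive"=8, "salad"=5, "wall"=4, "prepare"=7, "disease"=7, "oxygen"=6
Sum = 44, Count = 7
Average = 44/7 = 6.29
= avg=6.29, min=4, max=8


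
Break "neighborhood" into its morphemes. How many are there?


Word: "neighborhood"
Morphemes: neighbor | -hood
Each morpheme carries meaning
= 2 morphemes


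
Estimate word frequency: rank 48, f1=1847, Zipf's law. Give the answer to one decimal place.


Zipf's law: f(r) = f(1) / r
f(1) = 1847
f(48) = 1847 / 48
= 38.5 occurrences


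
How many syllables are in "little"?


Word: "little"
Syllable breakdown: lit-tle
Counting: 2 parts
= 2 syllables


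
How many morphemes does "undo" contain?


Word: "undo"
Morphemes: un- / do
Each morpheme carries meaning
= 2 morphemes


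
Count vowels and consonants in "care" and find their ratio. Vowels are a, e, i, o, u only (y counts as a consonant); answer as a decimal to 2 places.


Word: "care"
Vowels (a,e,i,o,u): 2
Consonants: 2
Ratio = 2/2
= 1.00


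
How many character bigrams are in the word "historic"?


Word: "historic" (length 8)
Number of 2-grams = length - 2 + 1 = 8 - 2 + 1
= 7


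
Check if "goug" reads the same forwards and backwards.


Word: "goug"
Reversed: "guog"
Forward == Backward? goug != guog
Palindrome = No


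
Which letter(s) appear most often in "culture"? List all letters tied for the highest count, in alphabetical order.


Word: "culture"
Letter counts:
  'c': 1
  'e': 1
  'l': 1
  'r': 1
  't': 1
  'u': 2
Maximum count = 2
Most frequent = 'u' (2 times each)


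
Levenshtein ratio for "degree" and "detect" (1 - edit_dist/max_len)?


Word 1: "degree" (length 6)
Word 2: "detect" (length 6)
One optimal edit sequence:
  1. keep 'd'
  2. keep 'e'
  3. substitute 'g' -> 't'  (+1)
  4. substitute 'r' -> 'e'  (+1)
  5. substitute 'e' -> 'c'  (+1)
  6. substitute 'e' -> 't'  (+1)
Edit distance = 4
Max length = max(6, 6) = 6
Similarity = 1 - 4/6
= 0.3333
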